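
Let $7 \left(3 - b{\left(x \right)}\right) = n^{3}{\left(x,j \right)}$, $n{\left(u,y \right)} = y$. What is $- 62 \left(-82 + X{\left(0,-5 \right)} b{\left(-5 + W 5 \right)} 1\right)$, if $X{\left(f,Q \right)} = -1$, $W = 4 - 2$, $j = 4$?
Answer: $\frac{32922}{7} \approx 4703.1$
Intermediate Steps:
$W = 2$
$b{\left(x \right)} = - \frac{43}{7}$ ($b{\left(x \right)} = 3 - \frac{4^{3}}{7} = 3 - \frac{64}{7} = - \frac{43}{7}$)
$- 62 \left(-82 + X{\left(0,-5 \right)} b{\left(-5 + W 5 \right)} 1\right) = - 62 \left(-82 + \left(-1\right) \left(- \frac{43}{7}\right) 1\right) = - 62 \left(-82 + \frac{43}{7} \cdot 1\right) = - 62 \left(-82 + \frac{43}{7}\right) = \left(-62\right) \left(- \frac{531}{7}\right) = \frac{32922}{7}$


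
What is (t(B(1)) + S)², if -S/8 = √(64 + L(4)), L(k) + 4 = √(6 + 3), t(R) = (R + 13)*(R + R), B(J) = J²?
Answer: 4816 - 1344*√7 ≈ 1260.1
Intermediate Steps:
t(R) = 2*R*(13 + R) (t(R) = (13 + R)*(2*R) = 2*R*(13 + R))
L(k) = -1 (L(k) = -4 + √(6 + 3) = -4 + √9 = -4 + 3 = -1)
S = -24*√7 (S = -8*√(64 - 1) = -24*√7 ≈ -63.498)
(t(B(1)) + S)² = (2*1²*(13 + 1²) - 24*√7)² = (2*1*(13 + 1) - 24*√7)² = (2*1*14 - 24*√7)² = (28 - 24*√7)²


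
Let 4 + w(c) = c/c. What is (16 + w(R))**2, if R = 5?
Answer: 169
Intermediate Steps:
w(c) = -3 (w(c) = -4 + c/c = -4 + 1 = -3)
(16 + w(R))**2 = (16 - 3)**2 = 13**2 = 169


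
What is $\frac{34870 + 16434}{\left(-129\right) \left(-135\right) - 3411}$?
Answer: $\frac{12826}{3501} \approx 3.6635$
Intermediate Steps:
$\frac{34870 + 16434}{\left(-129\right) \left(-135\right) - 3411} = \frac{51304}{17415 - 3411} = \frac{51304}{14004} = 51304 \cdot \frac{1}{14004} = \frac{12826}{3501}$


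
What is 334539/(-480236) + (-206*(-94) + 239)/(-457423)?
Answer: -162439899305/219670991828 ≈ -0.73947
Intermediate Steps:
334539/(-480236) + (-206*(-94) + 239)/(-457423) = 334539*(-1/480236) + (19364 + 239)*(-1/457423) = -334539/480236 + 19603*(-1/457423) = -334539/480236 - 19603/457423 = -162439899305/219670991828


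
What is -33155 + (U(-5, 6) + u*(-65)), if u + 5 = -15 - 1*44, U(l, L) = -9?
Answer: -29004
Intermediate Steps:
u = -64 (u = -5 + (-15 - 1*44) = -5 + (-15 - 44) = -5 - 59 = -64)
-33155 + (U(-5, 6) + u*(-65)) = -33155 + (-9 - 64*(-65)) = -33155 + (-9 + 4160) = -33155 + 4151 = -29004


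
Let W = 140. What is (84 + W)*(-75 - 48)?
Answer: -27552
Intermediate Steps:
(84 + W)*(-75 - 48) = (84 + 140)*(-75 - 48) = 224*(-123) = -27552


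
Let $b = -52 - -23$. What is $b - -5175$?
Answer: $5146$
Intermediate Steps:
$b = -29$ ($b = -52 + 23 = -29$)
$b - -5175 = -29 - -5175 = -29 + 5175 = 5146$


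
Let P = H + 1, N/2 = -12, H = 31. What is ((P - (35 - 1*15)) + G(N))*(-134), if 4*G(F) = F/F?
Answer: -3283/2 ≈ -1641.5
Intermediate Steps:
N = -24 (N = 2*(-12) = -24)
P = 32 (P = 31 + 1 = 32)
G(F) = 1/4 (G(F) = (F/F)/4 = (1/4)*1 = 1/4)
((P - (35 - 1*15)) + G(N))*(-134) = ((32 - (35 - 1*15)) + 1/4)*(-134) = ((32 - (35 - 15)) + 1/4)*(-134) = ((32 - 1*20) + 1/4)*(-134) = ((32 - 20) + 1/4)*(-134) = (12 + 1/4)*(-134) = (49/4)*(-134) = -3283/2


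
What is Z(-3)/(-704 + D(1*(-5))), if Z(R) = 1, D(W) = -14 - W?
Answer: -1/713 ≈ -0.0014025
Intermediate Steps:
Z(-3)/(-704 + D(1*(-5))) = 1/(-704 + (-14 - (-5))) = 1/(-704 + (-14 - 1*(-5))) = 1/(-704 + (-14 + 5)) = 1/(-704 - 9) = 1/(-713) = -1/713*1 = -1/713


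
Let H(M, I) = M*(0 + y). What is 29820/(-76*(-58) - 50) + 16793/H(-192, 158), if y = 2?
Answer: -30866507/836736 ≈ -36.889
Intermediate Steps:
H(M, I) = 2*M (H(M, I) = M*(0 + 2) = M*2 = 2*M)
29820/(-76*(-58) - 50) + 16793/H(-192, 158) = 29820/(-76*(-58) - 50) + 16793/((2*(-192))) = 29820/(4408 - 50) + 16793/(-384) = 29820/4358 + 16793*(-1/384) = 29820*(1/4358) - 16793/384 = 14910/2179 - 16793/384 = -30866507/836736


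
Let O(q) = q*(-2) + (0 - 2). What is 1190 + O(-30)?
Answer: 1248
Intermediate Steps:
O(q) = -2 - 2*q (O(q) = -2*q - 2 = -2 - 2*q)
1190 + O(-30) = 1190 + (-2 - 2*(-30)) = 1190 + (-2 + 60) = 1190 + 58 = 1248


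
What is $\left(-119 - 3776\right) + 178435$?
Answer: $174540$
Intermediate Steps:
$\left(-119 - 3776\right) + 178435 = -3895 + 178435 = 174540$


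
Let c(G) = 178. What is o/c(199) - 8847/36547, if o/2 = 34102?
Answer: 1245538411/3252683 ≈ 382.93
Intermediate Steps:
o = 68204 (o = 2*34102 = 68204)
o/c(199) - 8847/36547 = 68204/178 - 8847/36547 = 68204*(1/178) - 8847*1/36547 = 34102/89 - 8847/36547 = 1245538411/3252683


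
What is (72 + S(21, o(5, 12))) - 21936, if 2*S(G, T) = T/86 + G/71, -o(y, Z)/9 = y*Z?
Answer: -133519851/6106 ≈ -21867.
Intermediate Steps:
o(y, Z) = -9*Z*y (o(y, Z) = -9*y*Z = -9*Z*y)
S(G, T) = G/142 + T/172 (S(G, T) = (T/86 + G/71)/2 = (G/71 + T/86)/2 = G/142 + T/172)
(72 + S(21, o(5, 12))) - 21936 = (72 + ((1/142)*21 + (-9*12*5)/172)) - 21936 = (72 + (21/142 + (1/172)*(-540))) - 21936 = (72 + (21/142 - 135/43)) - 21936 = (72 - 18267/6106) - 21936 = 421365/6106 - 21936 = -133519851/6106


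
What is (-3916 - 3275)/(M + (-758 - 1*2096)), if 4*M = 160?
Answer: 2397/938 ≈ 2.5554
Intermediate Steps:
M = 40 (M = (¼)*160 = 40)
(-3916 - 3275)/(M + (-758 - 1*2096)) = (-3916 - 3275)/(40 + (-758 - 1*2096)) = -7191/(40 + (-758 - 2096)) = -7191/(40 - 2854) = -7191/(-2814) = -7191*(-1/2814) = 2397/938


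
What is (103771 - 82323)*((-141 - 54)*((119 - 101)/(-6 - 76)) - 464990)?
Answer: -408859685080/41 ≈ -9.9722e+9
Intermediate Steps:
(103771 - 82323)*((-141 - 54)*((119 - 101)/(-6 - 76)) - 464990) = 21448*(-3510/(-82) - 464990) = 21448*(-3510*(-1)/82 - 464990) = 21448*(-195*(-9/41) - 464990) = 21448*(1755/41 - 464990) = 21448*(-19062835/41) = -408859685080/41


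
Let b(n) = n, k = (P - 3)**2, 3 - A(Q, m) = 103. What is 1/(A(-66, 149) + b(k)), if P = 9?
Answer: -1/64 ≈ -0.015625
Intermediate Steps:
A(Q, m) = -100 (A(Q, m) = 3 - 1*103 = 3 - 103 = -100)
k = 36 (k = (9 - 3)**2 = 6**2 = 36)
1/(A(-66, 149) + b(k)) = 1/(-100 + 36) = 1/(-64) = -1/64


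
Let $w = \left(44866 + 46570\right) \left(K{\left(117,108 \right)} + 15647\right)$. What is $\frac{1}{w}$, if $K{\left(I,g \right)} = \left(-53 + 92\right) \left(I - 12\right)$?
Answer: $\frac{1}{1805129512} \approx 5.5398 \cdot 10^{-10}$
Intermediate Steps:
$K{\left(I,g \right)} = -468 + 39 I$ ($K{\left(I,g \right)} = 39 \left(-12 + I\right) = -468 + 39 I$)
$w = 1805129512$ ($w = \left(44866 + 46570\right) \left(\left(-468 + 39 \cdot 117\right) + 15647\right) = 91436 \left(\left(-468 + 4563\right) + 15647\right) = 91436 \left(4095 + 15647\right) = 91436 \cdot 19742 = 1805129512$)
$\frac{1}{w} = \frac{1}{1805129512}$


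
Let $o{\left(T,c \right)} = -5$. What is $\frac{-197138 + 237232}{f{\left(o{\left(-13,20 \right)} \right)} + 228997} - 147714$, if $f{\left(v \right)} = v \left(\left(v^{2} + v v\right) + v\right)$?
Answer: $- \frac{16896393557}{114386} \approx -1.4771 \cdot 10^{5}$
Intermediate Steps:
$f{\left(v \right)} = v \left(v + 2 v^{2}\right)$ ($f{\left(v \right)} = v \left(\left(v^{2} + v^{2}\right) + v\right) = v \left(2 v^{2} + v\right) = v \left(v + 2 v^{2}\right)$)
$\frac{-197138 + 237232}{f{\left(o{\left(-13,20 \right)} \right)} + 228997} - 147714 = \frac{-197138 + 237232}{\left(-5\right)^{2} \left(1 + 2 \left(-5\right)\right) + 228997} - 147714 = \frac{40094}{25 \left(1 - 10\right) + 228997} - 147714 = \frac{40094}{25 \left(-9\right) + 228997} - 147714 = \frac{40094}{-225 + 228997} - 147714 = \frac{40094}{228772} - 147714 = 40094 \cdot \frac{1}{228772} - 147714 = \frac{20047}{114386} - 147714 = - \frac{16896393557}{114386}$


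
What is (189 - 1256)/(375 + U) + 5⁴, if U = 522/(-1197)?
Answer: 30993714/49817 ≈ 622.15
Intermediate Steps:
U = -58/133 (U = 522*(-1/1197) = -58/133 ≈ -0.43609)
(189 - 1256)/(375 + U) + 5⁴ = (189 - 1256)/(375 - 58/133) + 5⁴ = -1067/49817/133 + 625 = -1067*133/49817 + 625 = -141911/49817 + 625 = 30993714/49817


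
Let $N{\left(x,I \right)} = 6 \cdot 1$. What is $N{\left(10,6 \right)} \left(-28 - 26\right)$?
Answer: $-324$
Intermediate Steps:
$N{\left(x,I \right)} = 6$
$N{\left(10,6 \right)} \left(-28 - 26\right) = 6 \left(-28 - 26\right) = 6 \left(-54\right) = -324$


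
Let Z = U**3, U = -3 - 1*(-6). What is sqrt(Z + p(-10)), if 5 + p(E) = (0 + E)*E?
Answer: sqrt(122) ≈ 11.045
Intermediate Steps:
U = 3 (U = -3 + 6 = 3)
p(E) = -5 + E**2 (p(E) = -5 + (0 + E)*E = -5 + E*E = -5 + E**2)
Z = 27 (Z = 3**3 = 27)
sqrt(Z + p(-10)) = sqrt(27 + (-5 + (-10)**2)) = sqrt(27 + (-5 + 100)) = sqrt(27 + 95) = sqrt(122)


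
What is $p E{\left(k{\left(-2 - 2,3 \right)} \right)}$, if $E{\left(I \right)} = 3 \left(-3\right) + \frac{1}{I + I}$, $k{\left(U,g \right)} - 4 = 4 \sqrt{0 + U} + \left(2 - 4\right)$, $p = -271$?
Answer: $\frac{165581}{68} + \frac{271 i}{17} \approx 2435.0 + 15.941 i$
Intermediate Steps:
$k{\left(U,g \right)} = 2 + 4 \sqrt{U}$ ($k{\left(U,g \right)} = 4 + \left(4 \sqrt{0 + U} + \left(2 - 4\right)\right) = 4 + \left(4 \sqrt{U} - 2\right) = 4 + \left(-2 + 4 \sqrt{U}\right) = 2 + 4 \sqrt{U}$)
$E{\left(I \right)} = -9 + \frac{1}{2 I}$
$p E{\left(k{\left(-2 - 2,3 \right)} \right)} = - 271 \left(-9 + \frac{1}{2 \left(2 + 4 \sqrt{-2 - 2}\right)}\right) = - 271 \left(-9 + \frac{1}{2 \left(2 + 4 \sqrt{-4}\right)}\right) = - 271 \left(-9 + \frac{1}{2 \left(2 + 4 \cdot 2 i\right)}\right) = - 271 \left(-9 + \frac{1}{2 \left(2 + 8 i\right)}\right) = - 271 \left(-9 + \frac{\frac{1}{68} \left(2 - 8 i\right)}{2}\right) = - 271 \left(-9 + \frac{2 - 8 i}{136}\right) = 2439 - \frac{271 \left(2 - 8 i\right)}{136}$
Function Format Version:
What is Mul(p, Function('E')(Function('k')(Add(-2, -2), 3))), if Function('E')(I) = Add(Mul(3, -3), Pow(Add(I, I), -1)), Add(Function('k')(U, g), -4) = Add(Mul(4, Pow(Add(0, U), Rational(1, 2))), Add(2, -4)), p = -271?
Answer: Add(Rational(165581, 68), Mul(Rational(271, 17), I)) ≈ Add(2435.0, Mul(15.941, I))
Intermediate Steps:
Function('k')(U, g) = Add(2, Mul(4, Pow(U, Rational(1, 2)))) (Function('k')(U, g) = Add(4, Add(Mul(4, Pow(Add(0, U), Rational(1, 2))), Add(2, -4))) = Add(4, Add(Mul(4, Pow(U, Rational(1, 2))), -2)) = Add(4, Add(-2, Mul(4, Pow(U, Rational(1, 2))))) = Add(2, Mul(4, Pow(U, Rational(1, 2)))))
Function('E')(I) = Add(-9, Mul(Rational(1, 2), Pow(I, -1))) (Function('E')(I) = Add(-9, Pow(Mul(2, I), -1)) = Add(-9, Mul(Rational(1, 2), Pow(I, -1))))
Mul(p, Function('E')(Function('k')(Add(-2, -2), 3))) = Mul(-271, Add(-9, Mul(Rational(1, 2), Pow(Add(2, Mul(4, Pow(Add(-2, -2), Rational(1, 2)))), -1)))) = Mul(-271, Add(-9, Mul(Rational(1, 2), Pow(Add(2, Mul(4, Pow(-4, Rational(1, 2)))), -1)))) = Mul(-271, Add(-9, Mul(Rational(1, 2), Pow(Add(2, Mul(4, Mul(2, I))), -1)))) = Mul(-271, Add(-9, Mul(Rational(1, 2), Pow(Add(2, Mul(8, I)), -1)))) = Mul(-271, Add(-9, Mul(Rational(1, 2), Mul(Rational(1, 68), Add(2, Mul(-8, I)))))) = Mul(-271, Add(-9, Mul(Rational(1, 136), Add(2, Mul(-8, I))))) = Add(2439, Mul(Rational(-271, 136), Add(2, Mul(-8, I))))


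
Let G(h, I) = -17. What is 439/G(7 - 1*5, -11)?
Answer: -439/17 ≈ -25.824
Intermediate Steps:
439/G(7 - 1*5, -11) = 439/(-17) = 439*(-1/17) = -439/17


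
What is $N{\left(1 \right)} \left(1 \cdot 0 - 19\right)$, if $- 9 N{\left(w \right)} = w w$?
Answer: $\frac{19}{9} \approx 2.1111$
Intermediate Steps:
$N{\left(w \right)} = - \frac{w^{2}}{9}$ ($N{\left(w \right)} = - \frac{w w}{9} = - \frac{w^{2}}{9}$)
$N{\left(1 \right)} \left(1 \cdot 0 - 19\right) = - \frac{1^{2}}{9} \left(1 \cdot 0 - 19\right) = \left(- \frac{1}{9}\right) 1 \left(0 - 19\right) = \left(- \frac{1}{9}\right) \left(-19\right) = \frac{19}{9}$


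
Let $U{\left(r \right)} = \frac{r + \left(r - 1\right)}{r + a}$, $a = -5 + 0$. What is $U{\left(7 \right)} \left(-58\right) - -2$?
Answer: $-375$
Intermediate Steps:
$a = -5$
$U{\left(r \right)} = \frac{-1 + 2 r}{-5 + r}$ ($U{\left(r \right)} = \frac{r + \left(r - 1\right)}{r - 5} = \frac{r + \left(r - 1\right)}{-5 + r} = \frac{r + \left(-1 + r\right)}{-5 + r} = \frac{-1 + 2 r}{-5 + r}$)
$U{\left(7 \right)} \left(-58\right) - -2 = \frac{-1 + 2 \cdot 7}{-5 + 7} \left(-58\right) - -2 = \frac{-1 + 14}{2} \left(-58\right) + 2 = \frac{1}{2} \cdot 13 \left(-58\right) + 2 = \frac{13}{2} \left(-58\right) + 2 = -377 + 2 = -375$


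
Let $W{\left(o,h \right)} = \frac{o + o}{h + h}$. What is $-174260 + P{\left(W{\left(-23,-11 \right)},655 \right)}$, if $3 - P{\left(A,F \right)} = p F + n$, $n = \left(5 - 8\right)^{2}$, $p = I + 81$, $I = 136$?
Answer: $-316401$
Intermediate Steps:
$p = 217$ ($p = 136 + 81 = 217$)
$W{\left(o,h \right)} = \frac{o}{h}$ ($W{\left(o,h \right)} = \frac{2 o}{2 h} = 2 o \frac{1}{2 h} = \frac{o}{h}$)
$n = 9$ ($n = \left(-3\right)^{2} = 9$)
$P{\left(A,F \right)} = -6 - 217 F$ ($P{\left(A,F \right)} = 3 - \left(217 F + 9\right) = 3 - \left(9 + 217 F\right) = -6 - 217 F$)
$-174260 + P{\left(W{\left(-23,-11 \right)},655 \right)} = -174260 - 142141 = -316401$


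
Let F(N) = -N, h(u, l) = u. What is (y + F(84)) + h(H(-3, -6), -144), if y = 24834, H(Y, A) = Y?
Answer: 24747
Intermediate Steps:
(y + F(84)) + h(H(-3, -6), -144) = (24834 - 1*84) - 3 = (24834 - 84) - 3 = 24750 - 3 = 24747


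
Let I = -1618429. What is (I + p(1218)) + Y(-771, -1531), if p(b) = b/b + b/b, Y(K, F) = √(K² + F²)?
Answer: -1618427 + √2938402 ≈ -1.6167e+6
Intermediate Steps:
Y(K, F) = √(F² + K²)
p(b) = 2 (p(b) = 1 + 1 = 2)
(I + p(1218)) + Y(-771, -1531) = (-1618429 + 2) + √((-1531)² + (-771)²) = -1618427 + √(2343961 + 594441) = -1618427 + √2938402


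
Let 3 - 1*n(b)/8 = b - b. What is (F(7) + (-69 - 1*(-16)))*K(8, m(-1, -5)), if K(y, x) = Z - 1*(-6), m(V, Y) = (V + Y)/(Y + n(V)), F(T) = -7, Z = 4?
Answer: -600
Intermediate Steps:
n(b) = 24 (n(b) = 24 - 8*(b - b) = 24 - 8*0 = 24 + 0 = 24)
m(V, Y) = (V + Y)/(24 + Y) (m(V, Y) = (V + Y)/(Y + 24) = (V + Y)/(24 + Y))
K(y, x) = 10 (K(y, x) = 4 - 1*(-6) = 4 + 6 = 10)
(F(7) + (-69 - 1*(-16)))*K(8, m(-1, -5)) = (-7 + (-69 - 1*(-16)))*10 = (-7 + (-69 + 16))*10 = (-7 - 53)*10 = -60*10 = -600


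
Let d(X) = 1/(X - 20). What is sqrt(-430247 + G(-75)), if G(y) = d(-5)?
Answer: 4*I*sqrt(672261)/5 ≈ 655.93*I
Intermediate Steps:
d(X) = 1/(-20 + X)
G(y) = -1/25 (G(y) = 1/(-20 - 5) = 1/(-25) = -1/25)
sqrt(-430247 + G(-75)) = sqrt(-430247 - 1/25) = sqrt(-10756176/25) = 4*I*sqrt(672261)/5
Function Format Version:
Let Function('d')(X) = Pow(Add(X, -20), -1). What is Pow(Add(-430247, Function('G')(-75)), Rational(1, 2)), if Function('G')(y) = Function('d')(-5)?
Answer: Mul(Rational(4, 5), I, Pow(672261, Rational(1, 2))) ≈ Mul(655.93, I)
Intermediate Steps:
Function('d')(X) = Pow(Add(-20, X), -1)
Function('G')(y) = Rational(-1, 25) (Function('G')(y) = Pow(Add(-20, -5), -1) = Pow(-25, -1) = Rational(-1, 25))
Pow(Add(-430247, Function('G')(-75)), Rational(1, 2)) = Pow(Add(-430247, Rational(-1, 25)), Rational(1, 2)) = Pow(Rational(-10756176, 25), Rational(1, 2)) = Mul(Rational(4, 5), I, Pow(672261, Rational(1, 2)))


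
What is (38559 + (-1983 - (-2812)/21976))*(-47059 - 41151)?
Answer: -8862866538935/2747 ≈ -3.2264e+9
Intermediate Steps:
(38559 + (-1983 - (-2812)/21976))*(-47059 - 41151) = (38559 + (-1983 - (-2812)/21976))*(-88210) = (38559 + (-1983 - 1*(-703/5494)))*(-88210) = (38559 + (-1983 + 703/5494))*(-88210) = (38559 - 10893899/5494)*(-88210) = (200949247/5494)*(-88210) = -8862866538935/2747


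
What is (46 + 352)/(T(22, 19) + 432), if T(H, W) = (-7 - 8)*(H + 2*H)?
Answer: -199/279 ≈ -0.71326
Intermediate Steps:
T(H, W) = -45*H
(46 + 352)/(T(22, 19) + 432) = (46 + 352)/(-45*22 + 432) = 398/(-990 + 432) = 398/(-558) = 398*(-1/558) = -199/279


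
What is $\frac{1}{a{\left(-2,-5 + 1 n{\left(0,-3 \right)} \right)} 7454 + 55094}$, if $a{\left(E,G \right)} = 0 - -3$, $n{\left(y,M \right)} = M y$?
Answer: $\frac{1}{77456} \approx 1.2911 \cdot 10^{-5}$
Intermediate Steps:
$a{\left(E,G \right)} = 3$ ($a{\left(E,G \right)} = 0 + 3 = 3$)
$\frac{1}{a{\left(-2,-5 + 1 n{\left(0,-3 \right)} \right)} 7454 + 55094} = \frac{1}{3 \cdot 7454 + 55094} = \frac{1}{22362 + 55094} = \frac{1}{77456}$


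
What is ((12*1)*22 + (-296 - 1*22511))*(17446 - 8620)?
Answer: -198964518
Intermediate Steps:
((12*1)*22 + (-296 - 1*22511))*(17446 - 8620) = (12*22 + (-296 - 22511))*8826 = (264 - 22807)*8826 = -22543*8826 = -198964518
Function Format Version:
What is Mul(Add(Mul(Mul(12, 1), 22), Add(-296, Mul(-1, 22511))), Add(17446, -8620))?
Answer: -198964518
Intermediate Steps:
Mul(Add(Mul(Mul(12, 1), 22), Add(-296, Mul(-1, 22511))), Add(17446, -8620)) = Mul(Add(Mul(12, 22), Add(-296, -22511)), 8826) = Mul(Add(264, -22807), 8826) = Mul(-22543, 8826) = -198964518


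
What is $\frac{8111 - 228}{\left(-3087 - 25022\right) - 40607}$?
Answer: $- \frac{7883}{68716} \approx -0.11472$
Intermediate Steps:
$\frac{8111 - 228}{\left(-3087 - 25022\right) - 40607} = \frac{7883}{\left(-3087 - 25022\right) - 40607} = \frac{7883}{-28109 - 40607} = \frac{7883}{-68716} = 7883 \left(- \frac{1}{68716}\right) = - \frac{7883}{68716}$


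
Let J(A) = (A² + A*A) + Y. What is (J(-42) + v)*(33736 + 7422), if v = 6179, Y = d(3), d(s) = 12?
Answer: 400014602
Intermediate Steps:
Y = 12
J(A) = 12 + 2*A² (J(A) = (A² + A*A) + 12 = (A² + A²) + 12 = 2*A² + 12 = 12 + 2*A²)
(J(-42) + v)*(33736 + 7422) = ((12 + 2*(-42)²) + 6179)*(33736 + 7422) = ((12 + 2*1764) + 6179)*41158 = ((12 + 3528) + 6179)*41158 = (3540 + 6179)*41158 = 9719*41158 = 400014602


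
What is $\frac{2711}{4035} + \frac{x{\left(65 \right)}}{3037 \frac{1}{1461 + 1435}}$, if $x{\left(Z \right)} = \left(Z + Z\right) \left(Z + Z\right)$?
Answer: $\frac{197490817307}{12254295} \approx 16116.0$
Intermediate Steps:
$x{\left(Z \right)} = 4 Z^{2}$ ($x{\left(Z \right)} = 2 Z 2 Z = 4 Z^{2}$)
$\frac{2711}{4035} + \frac{x{\left(65 \right)}}{3037 \frac{1}{1461 + 1435}} = \frac{2711}{4035} + \frac{4 \cdot 65^{2}}{3037 \frac{1}{1461 + 1435}} = 2711 \cdot \frac{1}{4035} + \frac{4 \cdot 4225}{3037 \cdot \frac{1}{2896}} = \frac{2711}{4035} + \frac{16900}{3037 \cdot \frac{1}{2896}} = \frac{2711}{4035} + \frac{16900}{\frac{3037}{2896}} = \frac{2711}{4035} + 16900 \cdot \frac{2896}{3037} = \frac{2711}{4035} + \frac{48942400}{3037} = \frac{197490817307}{12254295}$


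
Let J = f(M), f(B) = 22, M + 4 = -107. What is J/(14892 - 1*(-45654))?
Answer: 11/30273 ≈ 0.00036336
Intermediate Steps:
M = -111 (M = -4 - 107 = -111)
J = 22
J/(14892 - 1*(-45654)) = 22/(14892 - 1*(-45654)) = 22/(14892 + 45654) = 22/60546 = 22*(1/60546) = 11/30273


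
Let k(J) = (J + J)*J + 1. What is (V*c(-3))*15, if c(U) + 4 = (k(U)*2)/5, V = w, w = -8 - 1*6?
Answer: -756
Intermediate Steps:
k(J) = 1 + 2*J**2 (k(J) = (2*J)*J + 1 = 2*J**2 + 1 = 1 + 2*J**2)
w = -14 (w = -8 - 6 = -14)
V = -14
c(U) = -18/5 + 4*U**2/5 (c(U) = -4 + ((1 + 2*U**2)*2)/5 = -4 + (2 + 4*U**2)*(1/5) = -4 + (2/5 + 4*U**2/5) = -18/5 + 4*U**2/5)
(V*c(-3))*15 = -14*(-18/5 + (4/5)*(-3)**2)*15 = -14*(-18/5 + (4/5)*9)*15 = -14*(-18/5 + 36/5)*15 = -14*18/5*15 = -252/5*15 = -756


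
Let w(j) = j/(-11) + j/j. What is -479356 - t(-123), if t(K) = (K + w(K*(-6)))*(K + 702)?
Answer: -4068596/11 ≈ -3.6987e+5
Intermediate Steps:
w(j) = 1 - j/11 (w(j) = j*(-1/11) + 1 = -j/11 + 1 = 1 - j/11)
t(K) = (1 + 17*K/11)*(702 + K) (t(K) = (K + (1 - K*(-6)/11))*(K + 702) = (K + (1 - (-6)*K/11))*(702 + K) = (K + (1 + 6*K/11))*(702 + K) = (1 + 17*K/11)*(702 + K))
-479356 - t(-123) = -479356 - (702 + (17/11)*(-123)**2 + (11945/11)*(-123)) = -479356 - (702 + (17/11)*15129 - 1469235/11) = -479356 - (702 + 257193/11 - 1469235/11) = -479356 - 1*(-1204320/11) = -479356 + 1204320/11 = -4068596/11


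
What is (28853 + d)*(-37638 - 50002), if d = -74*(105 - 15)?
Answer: -1944994520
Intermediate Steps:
d = -6660 (d = -74*90 = -6660)
(28853 + d)*(-37638 - 50002) = (28853 - 6660)*(-37638 - 50002) = 22193*(-87640) = -1944994520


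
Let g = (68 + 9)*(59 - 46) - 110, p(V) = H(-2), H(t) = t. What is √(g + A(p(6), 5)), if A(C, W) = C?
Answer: √889 ≈ 29.816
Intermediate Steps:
p(V) = -2
g = 891 (g = 77*13 - 110 = 1001 - 110 = 891)
√(g + A(p(6), 5)) = √(891 - 2) = √889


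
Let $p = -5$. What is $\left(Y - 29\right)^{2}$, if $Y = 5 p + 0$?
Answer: $2916$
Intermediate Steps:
$Y = -25$ ($Y = 5 \left(-5\right) + 0 = -25 + 0 = -25$)
$\left(Y - 29\right)^{2} = \left(-25 - 29\right)^{2} = \left(-54\right)^{2} = 2916$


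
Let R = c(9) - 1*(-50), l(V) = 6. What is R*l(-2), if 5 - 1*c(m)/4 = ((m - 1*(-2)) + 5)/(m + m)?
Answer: 1196/3 ≈ 398.67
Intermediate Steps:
c(m) = 20 - 2*(7 + m)/m (c(m) = 20 - 4*((m - 1*(-2)) + 5)/(m + m) = 20 - 4*((m + 2) + 5)/(2*m) = 20 - 4*((2 + m) + 5)*1/(2*m) = 20 - 4*(7 + m)*1/(2*m) = 20 - 2*(7 + m)/m)
R = 598/9 (R = (18 - 14/9) - 1*(-50) = (18 - 14*1/9) + 50 = (18 - 14/9) + 50 = 148/9 + 50 = 598/9 ≈ 66.444)
R*l(-2) = (598/9)*6 = 1196/3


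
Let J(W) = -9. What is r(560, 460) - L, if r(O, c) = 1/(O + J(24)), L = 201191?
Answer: -110856240/551 ≈ -2.0119e+5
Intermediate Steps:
r(O, c) = 1/(-9 + O) (r(O, c) = 1/(O - 9) = 1/(-9 + O))
r(560, 460) - L = 1/(-9 + 560) - 1*201191 = 1/551 - 201191 = -110856240/551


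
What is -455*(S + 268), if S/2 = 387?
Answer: -474110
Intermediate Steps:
S = 774 (S = 2*387 = 774)
-455*(S + 268) = -455*(774 + 268) = -455*1042 = -474110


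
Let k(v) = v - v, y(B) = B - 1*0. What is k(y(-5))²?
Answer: 0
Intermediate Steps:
y(B) = B (y(B) = B + 0 = B)
k(v) = 0
k(y(-5))² = 0² = 0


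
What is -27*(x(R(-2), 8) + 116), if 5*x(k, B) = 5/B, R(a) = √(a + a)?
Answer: -25083/8 ≈ -3135.4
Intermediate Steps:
R(a) = √2*√a (R(a) = √(2*a) = √2*√a)
x(k, B) = 1/B (x(k, B) = (5/B)/5 = 1/B)
-27*(x(R(-2), 8) + 116) = -27*(1/8 + 116) = -27*(⅛ + 116) = -27*929/8 = -25083/8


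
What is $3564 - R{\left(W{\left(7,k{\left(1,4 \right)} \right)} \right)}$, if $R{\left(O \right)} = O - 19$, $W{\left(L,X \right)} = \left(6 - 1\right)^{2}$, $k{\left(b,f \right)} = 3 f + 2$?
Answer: $3558$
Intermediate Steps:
$k{\left(b,f \right)} = 2 + 3 f$
$W{\left(L,X \right)} = 25$ ($W{\left(L,X \right)} = 5^{2} = 25$)
$R{\left(O \right)} = -19 + O$
$3564 - R{\left(W{\left(7,k{\left(1,4 \right)} \right)} \right)} = 3564 - \left(-19 + 25\right) = 3564 - 6 = 3558$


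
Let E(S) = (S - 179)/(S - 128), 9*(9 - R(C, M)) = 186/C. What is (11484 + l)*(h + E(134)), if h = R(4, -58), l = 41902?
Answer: -587246/3 ≈ -1.9575e+5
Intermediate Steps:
R(C, M) = 9 - 62/(3*C)
E(S) = (-179 + S)/(-128 + S)
h = 23/6 (h = 9 - 62/3/4 = 9 - 62/3*¼ = 9 - 31/6 = 23/6 ≈ 3.8333)
(11484 + l)*(h + E(134)) = (11484 + 41902)*(23/6 + (-179 + 134)/(-128 + 134)) = 53386*(23/6 - 45/6) = 53386*(23/6 + (⅙)*(-45)) = 53386*(23/6 - 15/2) = 53386*(-11/3) = -587246/3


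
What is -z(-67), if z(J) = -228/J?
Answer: -228/67 ≈ -3.4030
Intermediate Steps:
-z(-67) = -(-228)/(-67) = -(-228)*(-1)/67 = -1*228/67 = -228/67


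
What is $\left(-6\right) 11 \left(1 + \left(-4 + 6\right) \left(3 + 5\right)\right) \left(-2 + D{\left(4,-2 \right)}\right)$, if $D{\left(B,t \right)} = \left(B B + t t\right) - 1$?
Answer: $-19074$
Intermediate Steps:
$D{\left(B,t \right)} = -1 + B^{2} + t^{2}$ ($D{\left(B,t \right)} = \left(B^{2} + t^{2}\right) - 1 = -1 + B^{2} + t^{2}$)
$\left(-6\right) 11 \left(1 + \left(-4 + 6\right) \left(3 + 5\right)\right) \left(-2 + D{\left(4,-2 \right)}\right) = \left(-6\right) 11 \left(1 + \left(-4 + 6\right) \left(3 + 5\right)\right) \left(-2 + \left(-1 + 4^{2} + \left(-2\right)^{2}\right)\right) = - 66 \left(1 + 2 \cdot 8\right) \left(-2 + \left(-1 + 16 + 4\right)\right) = - 66 \left(1 + 16\right) \left(-2 + 19\right) = - 66 \cdot 17 \cdot 17 = \left(-66\right) 289 = -19074$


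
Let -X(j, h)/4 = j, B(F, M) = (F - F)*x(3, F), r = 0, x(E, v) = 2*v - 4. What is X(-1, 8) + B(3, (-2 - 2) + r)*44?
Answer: 4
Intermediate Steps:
x(E, v) = -4 + 2*v
B(F, M) = 0 (B(F, M) = (F - F)*(-4 + 2*F) = 0*(-4 + 2*F) = 0)
X(j, h) = -4*j
X(-1, 8) + B(3, (-2 - 2) + r)*44 = -4*(-1) + 0*44 = 4 + 0 = 4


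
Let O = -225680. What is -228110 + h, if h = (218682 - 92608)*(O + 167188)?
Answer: -7374548518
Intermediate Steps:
h = -7374320408 (h = (218682 - 92608)*(-225680 + 167188) = 126074*(-58492) = -7374320408)
-228110 + h = -228110 - 7374320408 = -7374548518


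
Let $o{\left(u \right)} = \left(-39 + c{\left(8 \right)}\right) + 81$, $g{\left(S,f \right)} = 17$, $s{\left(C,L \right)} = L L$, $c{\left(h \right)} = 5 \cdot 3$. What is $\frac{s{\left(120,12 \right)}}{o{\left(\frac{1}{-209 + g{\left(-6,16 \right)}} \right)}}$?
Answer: $\frac{48}{19} \approx 2.5263$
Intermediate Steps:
$c{\left(h \right)} = 15$
$s{\left(C,L \right)} = L^{2}$
$o{\left(u \right)} = 57$ ($o{\left(u \right)} = \left(-39 + 15\right) + 81 = -24 + 81 = 57$)
$\frac{s{\left(120,12 \right)}}{o{\left(\frac{1}{-209 + g{\left(-6,16 \right)}} \right)}} = \frac{12^{2}}{57} = 144 \cdot \frac{1}{57} = \frac{48}{19}$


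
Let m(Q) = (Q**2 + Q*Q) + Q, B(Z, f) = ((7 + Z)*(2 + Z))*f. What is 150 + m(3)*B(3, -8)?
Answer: -8250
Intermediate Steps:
B(Z, f) = f*(2 + Z)*(7 + Z) (B(Z, f) = ((2 + Z)*(7 + Z))*f = f*(2 + Z)*(7 + Z))
m(Q) = Q + 2*Q**2 (m(Q) = (Q**2 + Q**2) + Q = 2*Q**2 + Q = Q + 2*Q**2)
150 + m(3)*B(3, -8) = 150 + (3*(1 + 2*3))*(-8*(14 + 3**2 + 9*3)) = 150 + (3*(1 + 6))*(-8*(14 + 9 + 27)) = 150 + (3*7)*(-8*50) = 150 + 21*(-400) = 150 - 8400 = -8250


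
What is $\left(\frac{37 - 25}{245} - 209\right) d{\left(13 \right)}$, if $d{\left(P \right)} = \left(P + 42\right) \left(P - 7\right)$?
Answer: $- \frac{3378738}{49} \approx -68954.0$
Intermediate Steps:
$d{\left(P \right)} = \left(-7 + P\right) \left(42 + P\right)$ ($d{\left(P \right)} = \left(42 + P\right) \left(-7 + P\right) = \left(-7 + P\right) \left(42 + P\right)$)
$\left(\frac{37 - 25}{245} - 209\right) d{\left(13 \right)} = \left(\frac{37 - 25}{245} - 209\right) \left(-294 + 13^{2} + 35 \cdot 13\right) = \left(12 \cdot \frac{1}{245} - 209\right) \left(-294 + 169 + 455\right) = \left(\frac{12}{245} - 209\right) 330 = \left(- \frac{51193}{245}\right) 330 = - \frac{3378738}{49}$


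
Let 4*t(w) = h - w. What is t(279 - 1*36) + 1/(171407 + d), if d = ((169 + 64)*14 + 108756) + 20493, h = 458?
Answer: 32671187/607836 ≈ 53.750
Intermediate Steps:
t(w) = 229/2 - w/4 (t(w) = (458 - w)/4 = 229/2 - w/4)
d = 132511 (d = (233*14 + 108756) + 20493 = (3262 + 108756) + 20493 = 112018 + 20493 = 132511)
t(279 - 1*36) + 1/(171407 + d) = (229/2 - (279 - 1*36)/4) + 1/(171407 + 132511) = (229/2 - (279 - 36)/4) + 1/303918 = (229/2 - ¼*243) + 1/303918 = (229/2 - 243/4) + 1/303918 = 215/4 + 1/303918 = 32671187/607836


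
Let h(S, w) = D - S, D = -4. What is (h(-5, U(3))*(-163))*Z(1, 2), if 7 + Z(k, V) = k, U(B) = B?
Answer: 978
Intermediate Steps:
Z(k, V) = -7 + k
h(S, w) = -4 - S
(h(-5, U(3))*(-163))*Z(1, 2) = ((-4 - 1*(-5))*(-163))*(-7 + 1) = ((-4 + 5)*(-163))*(-6) = (1*(-163))*(-6) = -163*(-6) = 978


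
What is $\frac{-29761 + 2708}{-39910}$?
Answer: $\frac{2081}{3070} \approx 0.67785$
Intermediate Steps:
$\frac{-29761 + 2708}{-39910} = \left(-27053\right) \left(- \frac{1}{39910}\right) = \frac{2081}{3070}$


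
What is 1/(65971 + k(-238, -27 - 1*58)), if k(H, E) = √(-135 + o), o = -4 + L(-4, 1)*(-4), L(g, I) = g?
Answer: 65971/4352172964 - I*√123/4352172964 ≈ 1.5158e-5 - 2.5483e-9*I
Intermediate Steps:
o = 12 (o = -4 - 4*(-4) = -4 + 16 = 12)
k(H, E) = I*√123 (k(H, E) = √(-135 + 12) = √(-123) = I*√123)
1/(65971 + k(-238, -27 - 1*58)) = 1/(65971 + I*√123)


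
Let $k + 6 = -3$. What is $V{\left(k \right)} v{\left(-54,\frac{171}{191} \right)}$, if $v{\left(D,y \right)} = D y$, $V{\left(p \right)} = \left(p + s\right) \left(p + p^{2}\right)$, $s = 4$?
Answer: $\frac{3324240}{191} \approx 17404.0$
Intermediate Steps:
$k = -9$ ($k = -6 - 3 = -9$)
$V{\left(p \right)} = \left(4 + p\right) \left(p + p^{2}\right)$ ($V{\left(p \right)} = \left(p + 4\right) \left(p + p^{2}\right) = \left(4 + p\right) \left(p + p^{2}\right)$)
$V{\left(k \right)} v{\left(-54,\frac{171}{191} \right)} = - 9 \left(4 + \left(-9\right)^{2} + 5 \left(-9\right)\right) \left(- 54 \cdot \frac{171}{191}\right) = - 9 \left(4 + 81 - 45\right) \left(- 54 \cdot 171 \cdot \frac{1}{191}\right) = \left(-9\right) 40 \left(\left(-54\right) \frac{171}{191}\right) = \left(-360\right) \left(- \frac{9234}{191}\right) = \frac{3324240}{191}$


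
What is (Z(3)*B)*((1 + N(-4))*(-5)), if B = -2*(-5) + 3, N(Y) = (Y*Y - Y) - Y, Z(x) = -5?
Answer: 8125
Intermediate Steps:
N(Y) = Y² - 2*Y (N(Y) = (Y² - Y) - Y = Y² - 2*Y)
B = 13 (B = 10 + 3 = 13)
(Z(3)*B)*((1 + N(-4))*(-5)) = (-5*13)*((1 - 4*(-2 - 4))*(-5)) = -65*(1 - 4*(-6))*(-5) = -65*(1 + 24)*(-5) = -1625*(-5) = -65*(-125) = 8125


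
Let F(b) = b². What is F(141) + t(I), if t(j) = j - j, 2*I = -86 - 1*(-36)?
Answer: 19881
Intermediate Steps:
I = -25 (I = (-86 - 1*(-36))/2 = (-86 + 36)/2 = (½)*(-50) = -25)
t(j) = 0
F(141) + t(I) = 141² + 0 = 19881 + 0 = 19881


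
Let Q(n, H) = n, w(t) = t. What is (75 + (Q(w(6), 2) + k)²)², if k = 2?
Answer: 19321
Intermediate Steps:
(75 + (Q(w(6), 2) + k)²)² = (75 + (6 + 2)²)² = (75 + 8²)² = (75 + 64)² = 139² = 19321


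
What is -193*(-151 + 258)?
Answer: -20651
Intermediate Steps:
-193*(-151 + 258) = -193*107 = -20651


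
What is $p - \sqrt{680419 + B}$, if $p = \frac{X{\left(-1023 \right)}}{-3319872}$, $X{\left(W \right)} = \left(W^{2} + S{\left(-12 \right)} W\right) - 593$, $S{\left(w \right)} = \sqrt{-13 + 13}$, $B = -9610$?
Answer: $- \frac{65371}{207492} - \sqrt{670809} \approx -819.34$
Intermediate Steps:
$S{\left(w \right)} = 0$ ($S{\left(w \right)} = \sqrt{0} = 0$)
$X{\left(W \right)} = -593 + W^{2}$ ($X{\left(W \right)} = \left(W^{2} + 0 W\right) - 593 = \left(W^{2} + 0\right) - 593 = W^{2} - 593 = -593 + W^{2}$)
$p = - \frac{65371}{207492}$ ($p = \frac{-593 + \left(-1023\right)^{2}}{-3319872} = \left(-593 + 1046529\right) \left(- \frac{1}{3319872}\right) = 1045936 \left(- \frac{1}{3319872}\right) = - \frac{65371}{207492} \approx -0.31505$)
$p - \sqrt{680419 + B} = - \frac{65371}{207492} - \sqrt{680419 - 9610} = - \frac{65371}{207492} - \sqrt{670809}$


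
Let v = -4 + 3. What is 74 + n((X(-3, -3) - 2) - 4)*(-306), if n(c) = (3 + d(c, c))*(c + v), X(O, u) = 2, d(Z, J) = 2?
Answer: 7724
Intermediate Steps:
v = -1
n(c) = -5 + 5*c (n(c) = (3 + 2)*(c - 1) = 5*(-1 + c) = -5 + 5*c)
74 + n((X(-3, -3) - 2) - 4)*(-306) = 74 + (-5 + 5*((2 - 2) - 4))*(-306) = 74 + (-5 + 5*(0 - 4))*(-306) = 74 + (-5 + 5*(-4))*(-306) = 74 + (-5 - 20)*(-306) = 74 - 25*(-306) = 74 + 7650 = 7724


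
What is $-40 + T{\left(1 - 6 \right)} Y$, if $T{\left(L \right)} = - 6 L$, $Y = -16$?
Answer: $-520$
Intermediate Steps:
$-40 + T{\left(1 - 6 \right)} Y = -40 + - 6 \left(1 - 6\right) \left(-16\right) = -40 + \left(-6\right) \left(-5\right) \left(-16\right) = -40 + 30 \left(-16\right) = -40 - 480 = -520$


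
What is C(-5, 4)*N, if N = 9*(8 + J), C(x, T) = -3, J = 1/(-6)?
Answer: -423/2 ≈ -211.50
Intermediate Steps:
J = -⅙ ≈ -0.16667
N = 141/2 (N = 9*(8 - ⅙) = 9*(47/6) = 141/2 ≈ 70.500)
C(-5, 4)*N = -3*141/2 = -423/2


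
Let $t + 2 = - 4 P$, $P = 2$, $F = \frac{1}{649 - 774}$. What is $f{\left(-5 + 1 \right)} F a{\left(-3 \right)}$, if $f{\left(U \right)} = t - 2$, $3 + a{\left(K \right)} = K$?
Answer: $- \frac{72}{125} \approx -0.576$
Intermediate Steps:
$a{\left(K \right)} = -3 + K$
$F = - \frac{1}{125}$ ($F = \frac{1}{-125} = - \frac{1}{125} \approx -0.008$)
$t = -10$ ($t = -2 - 8 = -10$)
$f{\left(U \right)} = -12$ ($f{\left(U \right)} = -10 - 2 = -12$)
$f{\left(-5 + 1 \right)} F a{\left(-3 \right)} = - 12 \left(- \frac{-3 - 3}{125}\right) = - 12 \left(\left(- \frac{1}{125}\right) \left(-6\right)\right) = \left(-12\right) \frac{6}{125} = - \frac{72}{125}$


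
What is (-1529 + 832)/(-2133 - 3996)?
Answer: 697/6129 ≈ 0.11372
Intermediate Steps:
(-1529 + 832)/(-2133 - 3996) = -697/(-6129) = -697*(-1/6129) = 697/6129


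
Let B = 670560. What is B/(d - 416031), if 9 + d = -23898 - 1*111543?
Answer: -223520/183827 ≈ -1.2159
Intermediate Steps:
d = -135450 (d = -9 + (-23898 - 1*111543) = -9 + (-23898 - 111543) = -9 - 135441 = -135450)
B/(d - 416031) = 670560/(-135450 - 416031) = 670560/(-551481) = 670560*(-1/551481) = -223520/183827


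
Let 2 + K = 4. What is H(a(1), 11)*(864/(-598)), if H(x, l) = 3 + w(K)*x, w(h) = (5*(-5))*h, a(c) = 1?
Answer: 20304/299 ≈ 67.906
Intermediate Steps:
K = 2 (K = -2 + 4 = 2)
w(h) = -25*h
H(x, l) = 3 - 50*x (H(x, l) = 3 + (-25*2)*x = 3 - 50*x)
H(a(1), 11)*(864/(-598)) = (3 - 50*1)*(864/(-598)) = (3 - 50)*(864*(-1/598)) = -47*(-432/299) = 20304/299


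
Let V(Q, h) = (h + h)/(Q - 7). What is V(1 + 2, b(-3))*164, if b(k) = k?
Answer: 246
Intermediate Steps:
V(Q, h) = 2*h/(-7 + Q) (V(Q, h) = (2*h)/(-7 + Q) = 2*h/(-7 + Q))
V(1 + 2, b(-3))*164 = (2*(-3)/(-7 + (1 + 2)))*164 = (2*(-3)/(-7 + 3))*164 = (2*(-3)/(-4))*164 = (2*(-3)*(-1/4))*164 = (3/2)*164 = 246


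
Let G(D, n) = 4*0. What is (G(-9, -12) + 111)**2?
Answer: 12321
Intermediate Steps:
G(D, n) = 0
(G(-9, -12) + 111)**2 = (0 + 111)**2 = 111**2 = 12321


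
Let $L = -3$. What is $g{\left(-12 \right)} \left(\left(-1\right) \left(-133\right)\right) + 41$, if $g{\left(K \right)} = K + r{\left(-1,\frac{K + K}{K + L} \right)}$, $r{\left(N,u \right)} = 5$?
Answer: $-890$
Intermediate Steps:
$g{\left(K \right)} = 5 + K$ ($g{\left(K \right)} = K + 5 = 5 + K$)
$g{\left(-12 \right)} \left(\left(-1\right) \left(-133\right)\right) + 41 = \left(5 - 12\right) \left(\left(-1\right) \left(-133\right)\right) + 41 = \left(-7\right) 133 + 41 = -931 + 41 = -890$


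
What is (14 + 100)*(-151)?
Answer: -17214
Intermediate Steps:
(14 + 100)*(-151) = 114*(-151) = -17214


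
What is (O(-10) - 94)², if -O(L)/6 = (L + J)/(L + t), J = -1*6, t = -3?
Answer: 1737124/169 ≈ 10279.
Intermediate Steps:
J = -6
O(L) = -6*(-6 + L)/(-3 + L) (O(L) = -6*(L - 6)/(L - 3) = -6*(-6 + L)/(-3 + L))
(O(-10) - 94)² = (6*(6 - 1*(-10))/(-3 - 10) - 94)² = (6*(6 + 10)/(-13) - 94)² = (6*(-1/13)*16 - 94)² = (-96/13 - 94)² = (-1318/13)² = 1737124/169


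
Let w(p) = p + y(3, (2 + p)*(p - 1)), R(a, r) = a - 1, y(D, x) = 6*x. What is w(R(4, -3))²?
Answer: 3969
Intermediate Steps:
R(a, r) = -1 + a
w(p) = p + 6*(-1 + p)*(2 + p) (w(p) = p + 6*((2 + p)*(p - 1)) = p + 6*((2 + p)*(-1 + p)) = p + 6*((-1 + p)*(2 + p)) = p + 6*(-1 + p)*(2 + p))
w(R(4, -3))² = (-12 + 6*(-1 + 4)² + 7*(-1 + 4))² = (-12 + 6*3² + 7*3)² = (-12 + 6*9 + 21)² = (-12 + 54 + 21)² = 63² = 3969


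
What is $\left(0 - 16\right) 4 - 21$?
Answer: $-85$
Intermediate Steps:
$\left(0 - 16\right) 4 - 21 = \left(-16\right) 4 - 21 = -64 - 21 = -85$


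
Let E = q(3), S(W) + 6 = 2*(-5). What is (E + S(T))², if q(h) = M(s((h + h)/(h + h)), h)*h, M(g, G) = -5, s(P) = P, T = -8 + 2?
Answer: 961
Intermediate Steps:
T = -6
S(W) = -16 (S(W) = -6 + 2*(-5) = -6 - 10 = -16)
q(h) = -5*h
E = -15 (E = -5*3 = -15)
(E + S(T))² = (-15 - 16)² = (-31)² = 961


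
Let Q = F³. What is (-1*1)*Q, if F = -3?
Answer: 27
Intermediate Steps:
Q = -27 (Q = (-3)³ = -27)
(-1*1)*Q = -1*1*(-27) = -1*(-27) = 27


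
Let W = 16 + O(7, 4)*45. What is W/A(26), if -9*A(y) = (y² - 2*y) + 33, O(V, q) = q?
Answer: -196/73 ≈ -2.6849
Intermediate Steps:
W = 196 (W = 16 + 4*45 = 16 + 180 = 196)
A(y) = -11/3 - y²/9 + 2*y/9 (A(y) = -((y² - 2*y) + 33)/9 = -(33 + y² - 2*y)/9 = -11/3 - y²/9 + 2*y/9)
W/A(26) = 196/(-11/3 - ⅑*26² + (2/9)*26) = 196/(-11/3 - ⅑*676 + 52/9) = 196/(-11/3 - 676/9 + 52/9) = 196/(-73) = 196*(-1/73) = -196/73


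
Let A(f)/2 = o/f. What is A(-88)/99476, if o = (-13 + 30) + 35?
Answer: -1/84172 ≈ -1.1880e-5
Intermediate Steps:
o = 52 (o = 17 + 35 = 52)
A(f) = 104/f (A(f) = 2*(52/f) = 104/f)
A(-88)/99476 = (104/(-88))/99476 = (104*(-1/88))*(1/99476) = -13/11*1/99476 = -1/84172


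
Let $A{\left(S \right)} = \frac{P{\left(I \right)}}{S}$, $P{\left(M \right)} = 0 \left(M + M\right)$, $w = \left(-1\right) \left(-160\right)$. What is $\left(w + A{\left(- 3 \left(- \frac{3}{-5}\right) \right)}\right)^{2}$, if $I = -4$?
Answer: $25600$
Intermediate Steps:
$w = 160$
$P{\left(M \right)} = 0$ ($P{\left(M \right)} = 0 \cdot 2 M = 0$)
$A{\left(S \right)} = 0$ ($A{\left(S \right)} = \frac{0}{S} = 0$)
$\left(w + A{\left(- 3 \left(- \frac{3}{-5}\right) \right)}\right)^{2} = \left(160 + 0\right)^{2} = 160^{2} = 25600$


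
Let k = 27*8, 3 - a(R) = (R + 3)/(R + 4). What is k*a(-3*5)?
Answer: 4536/11 ≈ 412.36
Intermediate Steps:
a(R) = 3 - (3 + R)/(4 + R) (a(R) = 3 - (R + 3)/(R + 4) = 3 - (3 + R)/(4 + R))
k = 216
k*a(-3*5) = 216*((9 + 2*(-3*5))/(4 - 3*5)) = 216*((9 + 2*(-15))/(4 - 15)) = 216*((9 - 30)/(-11)) = 216*(-1/11*(-21)) = 216*(21/11) = 4536/11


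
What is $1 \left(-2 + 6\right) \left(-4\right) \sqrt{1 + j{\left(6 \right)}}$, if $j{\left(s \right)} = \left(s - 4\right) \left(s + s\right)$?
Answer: $-80$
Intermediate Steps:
$j{\left(s \right)} = 2 s \left(-4 + s\right)$ ($j{\left(s \right)} = \left(-4 + s\right) 2 s = 2 s \left(-4 + s\right)$)
$1 \left(-2 + 6\right) \left(-4\right) \sqrt{1 + j{\left(6 \right)}} = 1 \left(-2 + 6\right) \left(-4\right) \sqrt{1 + 2 \cdot 6 \left(-4 + 6\right)} = 1 \cdot 4 \left(-4\right) \sqrt{1 + 2 \cdot 6 \cdot 2} = 1 \left(-16\right) \sqrt{1 + 24} = - 16 \sqrt{25} = \left(-16\right) 5 = -80$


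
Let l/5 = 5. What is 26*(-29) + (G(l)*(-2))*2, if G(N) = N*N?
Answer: -3254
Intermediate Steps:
l = 25 (l = 5*5 = 25)
G(N) = N²
26*(-29) + (G(l)*(-2))*2 = 26*(-29) + (25²*(-2))*2 = -754 + (625*(-2))*2 = -754 - 1250*2 = -754 - 2500 = -3254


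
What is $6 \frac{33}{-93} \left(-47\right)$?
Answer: $\frac{3102}{31} \approx 100.06$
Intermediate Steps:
$6 \frac{33}{-93} \left(-47\right) = 6 \cdot 33 \left(- \frac{1}{93}\right) \left(-47\right) = 6 \left(- \frac{11}{31}\right) \left(-47\right) = \left(- \frac{66}{31}\right) \left(-47\right) = \frac{3102}{31}$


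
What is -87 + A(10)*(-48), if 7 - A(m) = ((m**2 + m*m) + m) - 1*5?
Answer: 9417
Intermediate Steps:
A(m) = 12 - m - 2*m**2 (A(m) = 7 - (((m**2 + m*m) + m) - 1*5) = 7 - (((m**2 + m**2) + m) - 5) = 7 - ((2*m**2 + m) - 5) = 7 - ((m + 2*m**2) - 5) = 7 - (-5 + m + 2*m**2) = 7 + (5 - m - 2*m**2) = 12 - m - 2*m**2)
-87 + A(10)*(-48) = -87 + (12 - 1*10 - 2*10**2)*(-48) = -87 + (12 - 10 - 2*100)*(-48) = -87 + (12 - 10 - 200)*(-48) = -87 - 198*(-48) = -87 + 9504 = 9417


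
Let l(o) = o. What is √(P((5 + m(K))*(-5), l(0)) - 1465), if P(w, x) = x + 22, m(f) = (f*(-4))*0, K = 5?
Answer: I*√1443 ≈ 37.987*I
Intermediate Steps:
m(f) = 0 (m(f) = -4*f*0 = 0)
P(w, x) = 22 + x
√(P((5 + m(K))*(-5), l(0)) - 1465) = √((22 + 0) - 1465) = √(22 - 1465) = √(-1443) = I*√1443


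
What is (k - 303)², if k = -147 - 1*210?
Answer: 435600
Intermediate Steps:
k = -357 (k = -147 - 210 = -357)
(k - 303)² = (-357 - 303)² = (-660)² = 435600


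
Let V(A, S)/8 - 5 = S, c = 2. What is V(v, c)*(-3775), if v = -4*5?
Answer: -211400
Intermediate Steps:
v = -20
V(A, S) = 40 + 8*S
V(v, c)*(-3775) = (40 + 8*2)*(-3775) = (40 + 16)*(-3775) = 56*(-3775) = -211400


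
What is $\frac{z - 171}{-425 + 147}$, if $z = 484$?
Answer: $- \frac{313}{278} \approx -1.1259$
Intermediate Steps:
$\frac{z - 171}{-425 + 147} = \frac{484 - 171}{-425 + 147} = \frac{313}{-278} = 313 \left(- \frac{1}{278}\right) = - \frac{313}{278}$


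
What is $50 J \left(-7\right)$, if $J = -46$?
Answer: $16100$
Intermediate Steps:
$50 J \left(-7\right) = 50 \left(-46\right) \left(-7\right) = \left(-2300\right) \left(-7\right) = 16100$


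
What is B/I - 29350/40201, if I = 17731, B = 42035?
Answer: 167063455/101829133 ≈ 1.6406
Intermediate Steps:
B/I - 29350/40201 = 42035/17731 - 29350/40201 = 42035*(1/17731) - 29350*1/40201 = 6005/2533 - 29350/40201 = 167063455/101829133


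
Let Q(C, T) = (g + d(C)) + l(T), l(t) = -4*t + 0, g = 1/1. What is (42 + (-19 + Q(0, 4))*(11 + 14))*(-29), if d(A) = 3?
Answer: 21257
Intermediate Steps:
g = 1
l(t) = -4*t
Q(C, T) = 4 - 4*T (Q(C, T) = (1 + 3) - 4*T = 4 - 4*T)
(42 + (-19 + Q(0, 4))*(11 + 14))*(-29) = (42 + (-19 + (4 - 4*4))*(11 + 14))*(-29) = (42 + (-19 + (4 - 16))*25)*(-29) = (42 + (-19 - 12)*25)*(-29) = (42 - 31*25)*(-29) = (42 - 775)*(-29) = -733*(-29) = 21257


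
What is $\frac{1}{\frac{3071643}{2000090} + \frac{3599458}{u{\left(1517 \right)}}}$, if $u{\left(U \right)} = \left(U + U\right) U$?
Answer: $\frac{4602785116010}{10668358223437} \approx 0.43144$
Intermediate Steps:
$u{\left(U \right)} = 2 U^{2}$ ($u{\left(U \right)} = 2 U U = 2 U^{2}$)
$\frac{1}{\frac{3071643}{2000090} + \frac{3599458}{u{\left(1517 \right)}}} = \frac{1}{\frac{3071643}{2000090} + \frac{3599458}{2 \cdot 1517^{2}}} = \frac{1}{3071643 \cdot \frac{1}{2000090} + \frac{3599458}{2 \cdot 2301289}} = \frac{1}{\frac{3071643}{2000090} + \frac{3599458}{4602578}} = \frac{1}{\frac{3071643}{2000090} + 3599458 \cdot \frac{1}{4602578}} = \frac{1}{\frac{3071643}{2000090} + \frac{1799729}{2301289}} = \frac{1}{\frac{10668358223437}{4602785116010}} = \frac{4602785116010}{10668358223437}$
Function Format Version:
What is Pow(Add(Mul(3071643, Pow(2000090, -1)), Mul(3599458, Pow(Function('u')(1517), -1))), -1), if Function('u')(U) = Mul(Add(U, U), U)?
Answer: Rational(4602785116010, 10668358223437) ≈ 0.43144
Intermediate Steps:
Function('u')(U) = Mul(2, Pow(U, 2)) (Function('u')(U) = Mul(Mul(2, U), U) = Mul(2, Pow(U, 2)))
Pow(Add(Mul(3071643, Pow(2000090, -1)), Mul(3599458, Pow(Function('u')(1517), -1))), -1) = Pow(Add(Mul(3071643, Pow(2000090, -1)), Mul(3599458, Pow(Mul(2, Pow(1517, 2)), -1))), -1) = Pow(Add(Mul(3071643, Rational(1, 2000090)), Mul(3599458, Pow(Mul(2, 2301289), -1))), -1) = Pow(Add(Rational(3071643, 2000090), Mul(3599458, Pow(4602578, -1))), -1) = Pow(Add(Rational(3071643, 2000090), Mul(3599458, Rational(1, 4602578))), -1) = Pow(Add(Rational(3071643, 2000090), Rational(1799729, 2301289)), -1) = Pow(Rational(10668358223437, 4602785116010), -1) = Rational(4602785116010, 10668358223437)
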